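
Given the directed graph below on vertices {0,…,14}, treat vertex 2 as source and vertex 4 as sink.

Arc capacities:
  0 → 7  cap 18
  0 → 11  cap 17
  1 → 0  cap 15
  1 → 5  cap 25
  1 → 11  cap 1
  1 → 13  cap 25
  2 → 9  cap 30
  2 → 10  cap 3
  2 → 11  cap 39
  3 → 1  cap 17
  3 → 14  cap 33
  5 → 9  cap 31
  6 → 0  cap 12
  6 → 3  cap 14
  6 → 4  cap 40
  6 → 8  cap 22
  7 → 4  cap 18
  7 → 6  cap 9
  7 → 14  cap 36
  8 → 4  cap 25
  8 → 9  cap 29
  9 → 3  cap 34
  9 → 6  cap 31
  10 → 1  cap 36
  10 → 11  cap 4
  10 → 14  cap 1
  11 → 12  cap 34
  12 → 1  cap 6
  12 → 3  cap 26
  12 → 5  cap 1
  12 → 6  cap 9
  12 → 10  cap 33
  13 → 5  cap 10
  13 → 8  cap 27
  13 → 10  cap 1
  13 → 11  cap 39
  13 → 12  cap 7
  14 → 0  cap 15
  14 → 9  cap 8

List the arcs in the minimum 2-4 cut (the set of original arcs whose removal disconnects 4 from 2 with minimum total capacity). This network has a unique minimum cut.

augment #1: 2→9→6→4 push 30
augment #2: 2→11→12→6→4 push 9
augment #3: 2→10→1→0→7→4 push 3
augment #4: 2→11→12→1→0→7→4 push 6
augment #5: 2→11→12→5→9→6→4 push 1
augment #6: 2→11→12→3→1→0→7→4 push 6
augment #7: 2→11→12→3→1→13→8→4 push 11
augment #8: 2→11→12→3→14→0→7→4 push 1
max flow = 67; residual-reachable set from 2 gives S-side
cut edges (S→T): {(2,9), (2,10), (11,12)} total cap 67

Min-cut arcs: {(2,9), (2,10), (11,12)} (total capacity 67)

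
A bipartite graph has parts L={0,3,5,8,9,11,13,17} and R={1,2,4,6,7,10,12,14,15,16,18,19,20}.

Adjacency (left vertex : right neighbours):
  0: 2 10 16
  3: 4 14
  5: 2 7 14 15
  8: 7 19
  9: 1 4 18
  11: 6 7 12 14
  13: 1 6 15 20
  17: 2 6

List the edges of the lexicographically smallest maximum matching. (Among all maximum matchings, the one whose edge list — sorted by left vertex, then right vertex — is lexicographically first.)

|M| = 8 (so the lex-smallest maximum matching has 8 edges)
process left vertices in ascending order; for each, take the smallest-labelled available neighbour that still permits 8 edges overall, or leave it unmatched if none does
lex-smallest matching: {0-2, 3-4, 5-7, 8-19, 9-1, 11-12, 13-15, 17-6}

Lex-smallest maximum matching: {(0,2), (3,4), (5,7), (8,19), (9,1), (11,12), (13,15), (17,6)}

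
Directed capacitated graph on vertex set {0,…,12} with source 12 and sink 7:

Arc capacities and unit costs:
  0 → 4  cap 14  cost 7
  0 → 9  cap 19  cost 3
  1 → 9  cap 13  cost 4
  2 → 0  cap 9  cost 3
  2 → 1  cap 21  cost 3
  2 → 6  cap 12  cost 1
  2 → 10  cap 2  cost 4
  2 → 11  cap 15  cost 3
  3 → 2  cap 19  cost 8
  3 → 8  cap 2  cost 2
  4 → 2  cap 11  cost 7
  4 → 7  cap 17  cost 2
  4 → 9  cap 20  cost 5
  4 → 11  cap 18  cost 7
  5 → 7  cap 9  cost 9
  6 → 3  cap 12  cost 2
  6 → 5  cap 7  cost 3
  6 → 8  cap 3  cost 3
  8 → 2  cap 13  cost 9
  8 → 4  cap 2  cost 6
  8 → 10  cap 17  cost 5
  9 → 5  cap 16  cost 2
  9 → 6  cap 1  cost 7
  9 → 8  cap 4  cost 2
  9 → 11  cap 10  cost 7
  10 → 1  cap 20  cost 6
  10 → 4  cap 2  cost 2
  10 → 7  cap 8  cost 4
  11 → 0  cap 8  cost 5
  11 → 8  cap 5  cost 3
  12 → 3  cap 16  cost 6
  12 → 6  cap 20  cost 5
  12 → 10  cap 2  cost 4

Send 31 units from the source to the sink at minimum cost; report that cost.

shortest-cost path #1: 12→10→7 push 2 @ unit cost 8 (adds 16)
shortest-cost path #2: 12→3→8→4→7 push 2 @ unit cost 16 (adds 32)
shortest-cost path #3: 12→6→8→10→7 push 3 @ unit cost 17 (adds 51)
shortest-cost path #4: 12→6→5→7 push 7 @ unit cost 17 (adds 119)
shortest-cost path #5: 12→3→2→10→7 push 2 @ unit cost 22 (adds 44)
shortest-cost path #6: 12→3→2→0→4→7 push 9 @ unit cost 26 (adds 234)
shortest-cost path #7: 12→3→2→11→8→10→7 push 1 @ unit cost 29 (adds 29)
shortest-cost path #8: 12→3→2→11→8→10→4→7 push 2 @ unit cost 29 (adds 58)
shortest-cost path #9: 12→6→3→2→11→0→4→7 push 3 @ unit cost 32 (adds 96)
total cost = 679

Minimum cost for 31 units: 679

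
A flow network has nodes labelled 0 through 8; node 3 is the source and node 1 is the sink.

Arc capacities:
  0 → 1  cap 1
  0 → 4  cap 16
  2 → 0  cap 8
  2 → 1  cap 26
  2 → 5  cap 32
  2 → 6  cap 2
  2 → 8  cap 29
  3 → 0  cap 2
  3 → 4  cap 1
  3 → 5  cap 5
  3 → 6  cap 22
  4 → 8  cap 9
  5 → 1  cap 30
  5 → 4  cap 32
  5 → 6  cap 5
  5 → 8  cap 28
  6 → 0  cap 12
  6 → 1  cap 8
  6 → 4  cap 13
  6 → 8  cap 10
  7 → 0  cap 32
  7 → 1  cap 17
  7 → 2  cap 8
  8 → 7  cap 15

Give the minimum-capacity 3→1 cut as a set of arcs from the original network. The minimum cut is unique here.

Min-cut arcs: {(0,1), (3,5), (6,1), (8,7)} (total capacity 29)

augment #1: 3→0→1 push 1
augment #2: 3→5→1 push 5
augment #3: 3→6→1 push 8
augment #4: 3→4→8→7→1 push 1
augment #5: 3→6→8→7→1 push 10
augment #6: 3→0→4→8→7→1 push 1
augment #7: 3→6→4→8→7→1 push 3
max flow = 29; residual-reachable set from 3 gives S-side
cut edges (S→T): {(0,1), (3,5), (6,1), (8,7)} total cap 29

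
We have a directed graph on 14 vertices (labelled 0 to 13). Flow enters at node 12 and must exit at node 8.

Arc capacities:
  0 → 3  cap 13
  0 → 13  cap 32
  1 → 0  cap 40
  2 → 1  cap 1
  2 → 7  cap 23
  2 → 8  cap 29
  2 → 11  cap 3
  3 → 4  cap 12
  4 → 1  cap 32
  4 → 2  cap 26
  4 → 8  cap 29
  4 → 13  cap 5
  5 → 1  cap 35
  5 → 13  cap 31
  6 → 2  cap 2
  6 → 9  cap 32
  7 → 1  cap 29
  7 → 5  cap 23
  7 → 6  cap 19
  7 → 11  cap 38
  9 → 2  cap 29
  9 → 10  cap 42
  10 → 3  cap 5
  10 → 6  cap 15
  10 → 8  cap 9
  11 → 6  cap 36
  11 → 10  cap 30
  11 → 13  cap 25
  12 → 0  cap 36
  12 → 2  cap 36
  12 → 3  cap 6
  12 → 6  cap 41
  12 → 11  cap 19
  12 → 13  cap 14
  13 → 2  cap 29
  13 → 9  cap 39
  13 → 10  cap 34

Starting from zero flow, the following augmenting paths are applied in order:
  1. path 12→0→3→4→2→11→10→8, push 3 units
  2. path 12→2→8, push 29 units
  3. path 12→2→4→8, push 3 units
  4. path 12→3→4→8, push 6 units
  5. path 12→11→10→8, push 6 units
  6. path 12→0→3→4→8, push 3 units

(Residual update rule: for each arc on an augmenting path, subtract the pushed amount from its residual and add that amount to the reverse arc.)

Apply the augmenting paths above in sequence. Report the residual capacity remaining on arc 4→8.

Residual capacity of (4,8): 17

after path 1 (12→0→3→4→2→11→10→8, push 3): res(4,8)=29
after path 2 (12→2→8, push 29): res(4,8)=29
after path 3 (12→2→4→8, push 3): res(4,8)=26
after path 4 (12→3→4→8, push 6): res(4,8)=20
after path 5 (12→11→10→8, push 6): res(4,8)=20
after path 6 (12→0→3→4→8, push 3): res(4,8)=17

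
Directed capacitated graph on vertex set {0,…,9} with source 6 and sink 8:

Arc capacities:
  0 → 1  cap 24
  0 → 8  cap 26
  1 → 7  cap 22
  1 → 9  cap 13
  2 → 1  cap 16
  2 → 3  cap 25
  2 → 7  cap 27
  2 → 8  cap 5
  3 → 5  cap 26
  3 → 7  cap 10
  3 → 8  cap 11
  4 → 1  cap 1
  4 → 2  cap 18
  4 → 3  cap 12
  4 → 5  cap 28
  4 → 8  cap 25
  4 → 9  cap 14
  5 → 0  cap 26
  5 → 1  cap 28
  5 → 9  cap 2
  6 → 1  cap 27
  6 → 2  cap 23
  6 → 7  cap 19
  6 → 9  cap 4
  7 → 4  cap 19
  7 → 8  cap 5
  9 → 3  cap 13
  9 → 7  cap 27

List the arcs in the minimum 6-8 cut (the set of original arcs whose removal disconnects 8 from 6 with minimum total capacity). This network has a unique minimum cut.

augment #1: 6→2→8 push 5
augment #2: 6→7→8 push 5
augment #3: 6→2→3→8 push 11
augment #4: 6→7→4→8 push 14
augment #5: 6→1→7→4→8 push 5
augment #6: 6→2→3→5→0→8 push 7
augment #7: 6→9→3→5→0→8 push 4
augment #8: 6→1→9→3→5→0→8 push 9
max flow = 60; residual-reachable set from 6 gives S-side
cut edges (S→T): {(6,2), (7,4), (7,8), (9,3)} total cap 60

Min-cut arcs: {(6,2), (7,4), (7,8), (9,3)} (total capacity 60)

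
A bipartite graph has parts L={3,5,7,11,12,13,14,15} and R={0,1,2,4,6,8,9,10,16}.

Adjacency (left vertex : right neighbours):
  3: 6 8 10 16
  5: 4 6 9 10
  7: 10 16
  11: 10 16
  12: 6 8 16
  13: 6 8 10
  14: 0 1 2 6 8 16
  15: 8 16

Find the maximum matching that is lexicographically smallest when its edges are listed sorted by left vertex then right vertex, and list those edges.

|M| = 6 (so the lex-smallest maximum matching has 6 edges)
process left vertices in ascending order; for each, take the smallest-labelled available neighbour that still permits 6 edges overall, or leave it unmatched if none does
lex-smallest matching: {3-6, 5-4, 7-10, 11-16, 12-8, 14-0}

Lex-smallest maximum matching: {(3,6), (5,4), (7,10), (11,16), (12,8), (14,0)}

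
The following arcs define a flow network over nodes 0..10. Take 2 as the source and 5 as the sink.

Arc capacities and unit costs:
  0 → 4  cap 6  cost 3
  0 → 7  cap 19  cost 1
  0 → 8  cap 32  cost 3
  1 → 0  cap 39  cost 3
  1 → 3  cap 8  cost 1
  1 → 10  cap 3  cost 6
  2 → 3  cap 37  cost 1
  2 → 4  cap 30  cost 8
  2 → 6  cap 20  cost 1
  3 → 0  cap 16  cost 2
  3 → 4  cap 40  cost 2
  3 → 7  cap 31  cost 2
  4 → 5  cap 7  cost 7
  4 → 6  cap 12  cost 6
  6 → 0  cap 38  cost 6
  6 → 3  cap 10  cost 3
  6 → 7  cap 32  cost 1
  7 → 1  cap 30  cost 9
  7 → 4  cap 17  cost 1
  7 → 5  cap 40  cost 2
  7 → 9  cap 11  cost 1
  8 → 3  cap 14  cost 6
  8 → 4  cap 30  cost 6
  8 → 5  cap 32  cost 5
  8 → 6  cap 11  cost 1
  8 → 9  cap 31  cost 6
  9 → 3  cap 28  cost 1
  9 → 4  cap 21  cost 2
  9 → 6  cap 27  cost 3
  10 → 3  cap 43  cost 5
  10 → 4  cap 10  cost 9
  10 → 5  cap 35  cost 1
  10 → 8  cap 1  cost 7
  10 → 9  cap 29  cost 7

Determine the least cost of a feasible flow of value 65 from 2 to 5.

Minimum cost for 65 units: 505

shortest-cost path #1: 2→6→7→5 push 20 @ unit cost 4 (adds 80)
shortest-cost path #2: 2→3→7→5 push 20 @ unit cost 5 (adds 100)
shortest-cost path #3: 2→3→4→5 push 7 @ unit cost 10 (adds 70)
shortest-cost path #4: 2→3→0→8→5 push 10 @ unit cost 11 (adds 110)
shortest-cost path #5: 2→4→3→0→8→5 push 6 @ unit cost 16 (adds 96)
shortest-cost path #6: 2→4→3→7→6→0→8→5 push 1 @ unit cost 21 (adds 21)
shortest-cost path #7: 2→4→6→0→8→5 push 1 @ unit cost 28 (adds 28)
total cost = 505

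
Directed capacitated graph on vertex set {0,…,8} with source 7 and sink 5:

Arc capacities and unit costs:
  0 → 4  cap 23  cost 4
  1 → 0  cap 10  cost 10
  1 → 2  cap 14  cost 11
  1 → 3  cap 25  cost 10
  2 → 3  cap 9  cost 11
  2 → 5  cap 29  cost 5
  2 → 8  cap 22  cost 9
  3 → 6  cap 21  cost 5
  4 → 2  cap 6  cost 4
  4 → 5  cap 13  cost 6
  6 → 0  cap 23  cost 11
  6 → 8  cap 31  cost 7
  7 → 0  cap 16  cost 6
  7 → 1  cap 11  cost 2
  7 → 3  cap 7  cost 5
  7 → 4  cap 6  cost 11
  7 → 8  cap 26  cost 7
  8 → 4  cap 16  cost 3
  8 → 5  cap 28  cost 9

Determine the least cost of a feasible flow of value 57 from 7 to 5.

Minimum cost for 57 units: 965

shortest-cost path #1: 7→8→5 push 26 @ unit cost 16 (adds 416)
shortest-cost path #2: 7→0→4→5 push 13 @ unit cost 16 (adds 208)
shortest-cost path #3: 7→1→2→5 push 11 @ unit cost 18 (adds 198)
shortest-cost path #4: 7→0→4→2→5 push 3 @ unit cost 19 (adds 57)
shortest-cost path #5: 7→4→2→5 push 3 @ unit cost 20 (adds 60)
shortest-cost path #6: 7→3→6→8→5 push 1 @ unit cost 26 (adds 26)
total cost = 965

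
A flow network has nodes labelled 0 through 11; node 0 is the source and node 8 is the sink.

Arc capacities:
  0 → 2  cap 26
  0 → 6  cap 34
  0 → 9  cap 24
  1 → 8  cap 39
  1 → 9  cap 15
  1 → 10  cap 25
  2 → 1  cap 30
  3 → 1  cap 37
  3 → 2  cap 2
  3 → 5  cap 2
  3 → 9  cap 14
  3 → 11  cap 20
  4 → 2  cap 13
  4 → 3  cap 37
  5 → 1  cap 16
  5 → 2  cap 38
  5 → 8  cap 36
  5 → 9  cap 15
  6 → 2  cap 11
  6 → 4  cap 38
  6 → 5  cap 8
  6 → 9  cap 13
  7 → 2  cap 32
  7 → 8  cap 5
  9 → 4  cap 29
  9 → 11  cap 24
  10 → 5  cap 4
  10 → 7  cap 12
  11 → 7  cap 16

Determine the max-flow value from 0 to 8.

augment #1: 0→2→1→8 bottleneck 26, total now 26
augment #2: 0→6→5→8 bottleneck 8, total now 34
augment #3: 0→6→2→1→8 bottleneck 4, total now 38
augment #4: 0→9→11→7→8 bottleneck 5, total now 43
augment #5: 0→6→4→3→1→8 bottleneck 9, total now 52
augment #6: 0→6→4→3→5→8 bottleneck 2, total now 54
augment #7: 0→6→4→3→1→10→5→8 bottleneck 4, total now 58

Maximum flow value: 58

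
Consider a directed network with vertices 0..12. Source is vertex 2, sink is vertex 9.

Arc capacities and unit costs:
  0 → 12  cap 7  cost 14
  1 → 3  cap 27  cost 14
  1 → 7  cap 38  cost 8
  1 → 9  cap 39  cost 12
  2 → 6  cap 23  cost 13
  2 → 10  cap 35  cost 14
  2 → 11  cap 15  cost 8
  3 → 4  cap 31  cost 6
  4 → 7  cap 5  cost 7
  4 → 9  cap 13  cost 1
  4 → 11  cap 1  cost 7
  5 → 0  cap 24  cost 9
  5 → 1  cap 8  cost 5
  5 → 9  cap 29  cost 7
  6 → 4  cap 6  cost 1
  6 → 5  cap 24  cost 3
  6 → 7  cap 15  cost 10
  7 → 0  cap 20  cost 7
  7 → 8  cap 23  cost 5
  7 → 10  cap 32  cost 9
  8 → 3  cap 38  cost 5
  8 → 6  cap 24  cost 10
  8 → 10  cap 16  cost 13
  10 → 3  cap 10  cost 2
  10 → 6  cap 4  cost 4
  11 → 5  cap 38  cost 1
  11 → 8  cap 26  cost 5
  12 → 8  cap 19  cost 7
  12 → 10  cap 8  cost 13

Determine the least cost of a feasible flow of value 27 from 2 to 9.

Minimum cost for 27 units: 468

shortest-cost path #1: 2→6→4→9 push 6 @ unit cost 15 (adds 90)
shortest-cost path #2: 2→11→5→9 push 15 @ unit cost 16 (adds 240)
shortest-cost path #3: 2→10→3→4→9 push 6 @ unit cost 23 (adds 138)
total cost = 468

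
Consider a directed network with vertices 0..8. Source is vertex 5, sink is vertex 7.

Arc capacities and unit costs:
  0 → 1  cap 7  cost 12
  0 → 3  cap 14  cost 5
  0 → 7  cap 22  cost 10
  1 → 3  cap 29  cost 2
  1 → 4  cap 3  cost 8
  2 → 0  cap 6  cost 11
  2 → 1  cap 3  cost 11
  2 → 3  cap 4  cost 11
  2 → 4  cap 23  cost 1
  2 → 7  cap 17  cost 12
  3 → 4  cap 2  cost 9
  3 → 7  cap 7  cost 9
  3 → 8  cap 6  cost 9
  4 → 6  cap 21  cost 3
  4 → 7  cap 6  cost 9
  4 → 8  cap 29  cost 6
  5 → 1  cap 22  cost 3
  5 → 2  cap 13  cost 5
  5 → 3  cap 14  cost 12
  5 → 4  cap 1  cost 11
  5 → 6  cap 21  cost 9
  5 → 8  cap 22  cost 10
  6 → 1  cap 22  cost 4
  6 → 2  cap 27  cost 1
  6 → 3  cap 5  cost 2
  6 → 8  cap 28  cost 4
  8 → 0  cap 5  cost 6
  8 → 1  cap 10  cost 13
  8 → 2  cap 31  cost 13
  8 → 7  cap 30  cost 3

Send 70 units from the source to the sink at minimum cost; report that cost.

shortest-cost path #1: 5→8→7 push 22 @ unit cost 13 (adds 286)
shortest-cost path #2: 5→1→3→7 push 7 @ unit cost 14 (adds 98)
shortest-cost path #3: 5→2→4→7 push 6 @ unit cost 15 (adds 90)
shortest-cost path #4: 5→2→4→8→7 push 7 @ unit cost 15 (adds 105)
shortest-cost path #5: 5→6→8→7 push 1 @ unit cost 16 (adds 16)
shortest-cost path #6: 5→6→8→4→2→7 push 7 @ unit cost 18 (adds 126)
shortest-cost path #7: 5→6→2→7 push 10 @ unit cost 22 (adds 220)
shortest-cost path #8: 5→6→8→0→7 push 3 @ unit cost 29 (adds 87)
shortest-cost path #9: 5→4→2→6→8→0→7 push 1 @ unit cost 29 (adds 29)
shortest-cost path #10: 5→1→4→2→6→8→0→7 push 1 @ unit cost 29 (adds 29)
shortest-cost path #11: 5→1→4→2→0→7 push 2 @ unit cost 31 (adds 62)
shortest-cost path #12: 5→1→3→8→6→2→0→7 push 3 @ unit cost 32 (adds 96)
total cost = 1244

Minimum cost for 70 units: 1244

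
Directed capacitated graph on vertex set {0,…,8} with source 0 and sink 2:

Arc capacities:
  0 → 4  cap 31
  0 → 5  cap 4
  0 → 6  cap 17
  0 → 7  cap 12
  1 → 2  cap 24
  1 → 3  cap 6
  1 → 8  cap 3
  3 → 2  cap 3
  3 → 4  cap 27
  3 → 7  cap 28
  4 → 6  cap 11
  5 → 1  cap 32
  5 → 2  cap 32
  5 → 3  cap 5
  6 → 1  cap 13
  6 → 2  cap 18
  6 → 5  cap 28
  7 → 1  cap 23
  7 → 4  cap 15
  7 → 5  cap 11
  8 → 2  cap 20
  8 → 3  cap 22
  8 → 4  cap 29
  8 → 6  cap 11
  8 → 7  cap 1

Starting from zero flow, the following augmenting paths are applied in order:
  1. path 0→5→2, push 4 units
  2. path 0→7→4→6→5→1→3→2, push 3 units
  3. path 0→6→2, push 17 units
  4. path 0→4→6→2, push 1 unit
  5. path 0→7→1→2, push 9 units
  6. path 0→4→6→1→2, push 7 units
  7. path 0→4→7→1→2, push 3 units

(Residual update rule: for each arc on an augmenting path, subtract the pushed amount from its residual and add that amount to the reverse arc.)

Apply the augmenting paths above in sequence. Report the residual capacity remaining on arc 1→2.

after path 1 (0→5→2, push 4): res(1,2)=24
after path 2 (0→7→4→6→5→1→3→2, push 3): res(1,2)=24
after path 3 (0→6→2, push 17): res(1,2)=24
after path 4 (0→4→6→2, push 1): res(1,2)=24
after path 5 (0→7→1→2, push 9): res(1,2)=15
after path 6 (0→4→6→1→2, push 7): res(1,2)=8
after path 7 (0→4→7→1→2, push 3): res(1,2)=5

Residual capacity of (1,2): 5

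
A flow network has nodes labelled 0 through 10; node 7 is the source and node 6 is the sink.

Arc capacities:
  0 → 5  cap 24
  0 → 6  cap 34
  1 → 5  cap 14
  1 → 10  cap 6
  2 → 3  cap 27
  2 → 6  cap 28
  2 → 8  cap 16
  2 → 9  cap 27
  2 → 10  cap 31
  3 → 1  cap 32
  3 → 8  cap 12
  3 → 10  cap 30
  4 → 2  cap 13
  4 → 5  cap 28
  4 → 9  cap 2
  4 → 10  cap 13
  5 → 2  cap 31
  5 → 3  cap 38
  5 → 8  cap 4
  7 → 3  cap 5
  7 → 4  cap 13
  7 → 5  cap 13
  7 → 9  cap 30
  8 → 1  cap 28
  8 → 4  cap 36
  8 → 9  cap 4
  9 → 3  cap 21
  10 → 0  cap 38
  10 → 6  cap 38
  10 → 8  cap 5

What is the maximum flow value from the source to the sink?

Maximum flow value: 52

augment #1: 7→3→10→6 bottleneck 5, total now 5
augment #2: 7→4→2→6 bottleneck 13, total now 18
augment #3: 7→5→2→6 bottleneck 13, total now 31
augment #4: 7→9→3→10→6 bottleneck 21, total now 52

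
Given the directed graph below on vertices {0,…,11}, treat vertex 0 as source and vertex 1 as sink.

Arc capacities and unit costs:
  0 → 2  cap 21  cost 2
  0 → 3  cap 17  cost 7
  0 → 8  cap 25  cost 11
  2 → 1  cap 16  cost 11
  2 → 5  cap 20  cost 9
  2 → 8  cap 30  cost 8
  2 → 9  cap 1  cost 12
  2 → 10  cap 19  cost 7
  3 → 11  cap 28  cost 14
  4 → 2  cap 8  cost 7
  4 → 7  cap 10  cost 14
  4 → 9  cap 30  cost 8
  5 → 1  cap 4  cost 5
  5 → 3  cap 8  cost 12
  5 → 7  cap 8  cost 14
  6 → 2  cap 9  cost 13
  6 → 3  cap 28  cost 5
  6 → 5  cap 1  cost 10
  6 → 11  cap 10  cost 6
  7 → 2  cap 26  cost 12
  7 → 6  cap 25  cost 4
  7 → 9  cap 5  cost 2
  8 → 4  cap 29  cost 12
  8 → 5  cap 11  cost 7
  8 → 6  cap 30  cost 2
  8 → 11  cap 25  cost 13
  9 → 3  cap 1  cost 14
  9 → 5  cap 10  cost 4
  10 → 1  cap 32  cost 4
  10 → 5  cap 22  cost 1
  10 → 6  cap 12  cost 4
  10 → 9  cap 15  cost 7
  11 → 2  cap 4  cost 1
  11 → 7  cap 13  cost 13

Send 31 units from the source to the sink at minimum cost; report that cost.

Minimum cost for 31 units: 563

shortest-cost path #1: 0→2→1 push 16 @ unit cost 13 (adds 208)
shortest-cost path #2: 0→2→10→1 push 5 @ unit cost 13 (adds 65)
shortest-cost path #3: 0→8→5→1 push 4 @ unit cost 23 (adds 92)
shortest-cost path #4: 0→8→6→11→2→10→1 push 4 @ unit cost 31 (adds 124)
shortest-cost path #5: 0→8→6→2→10→1 push 2 @ unit cost 37 (adds 74)
total cost = 563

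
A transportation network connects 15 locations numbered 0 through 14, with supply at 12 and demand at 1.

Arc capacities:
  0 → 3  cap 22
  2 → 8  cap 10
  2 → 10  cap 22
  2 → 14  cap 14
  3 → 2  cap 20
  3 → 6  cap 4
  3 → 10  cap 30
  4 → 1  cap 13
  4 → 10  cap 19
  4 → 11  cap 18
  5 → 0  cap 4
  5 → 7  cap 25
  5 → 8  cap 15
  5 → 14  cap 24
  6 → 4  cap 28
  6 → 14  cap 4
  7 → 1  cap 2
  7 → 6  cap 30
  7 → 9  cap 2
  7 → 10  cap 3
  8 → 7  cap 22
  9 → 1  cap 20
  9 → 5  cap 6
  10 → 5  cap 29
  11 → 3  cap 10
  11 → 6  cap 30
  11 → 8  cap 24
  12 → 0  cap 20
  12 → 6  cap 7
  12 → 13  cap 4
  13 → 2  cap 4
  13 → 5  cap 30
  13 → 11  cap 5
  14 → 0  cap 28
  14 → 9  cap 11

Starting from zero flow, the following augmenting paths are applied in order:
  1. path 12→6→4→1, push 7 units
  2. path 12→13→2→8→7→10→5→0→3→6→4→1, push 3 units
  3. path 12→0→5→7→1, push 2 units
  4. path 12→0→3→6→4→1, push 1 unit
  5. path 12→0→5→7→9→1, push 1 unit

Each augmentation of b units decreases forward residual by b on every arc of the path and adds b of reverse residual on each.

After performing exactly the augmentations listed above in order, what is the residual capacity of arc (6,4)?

Residual capacity of (6,4): 17

after path 1 (12→6→4→1, push 7): res(6,4)=21
after path 2 (12→13→2→8→7→10→5→0→3→6→4→1, push 3): res(6,4)=18
after path 3 (12→0→5→7→1, push 2): res(6,4)=18
after path 4 (12→0→3→6→4→1, push 1): res(6,4)=17
after path 5 (12→0→5→7→9→1, push 1): res(6,4)=17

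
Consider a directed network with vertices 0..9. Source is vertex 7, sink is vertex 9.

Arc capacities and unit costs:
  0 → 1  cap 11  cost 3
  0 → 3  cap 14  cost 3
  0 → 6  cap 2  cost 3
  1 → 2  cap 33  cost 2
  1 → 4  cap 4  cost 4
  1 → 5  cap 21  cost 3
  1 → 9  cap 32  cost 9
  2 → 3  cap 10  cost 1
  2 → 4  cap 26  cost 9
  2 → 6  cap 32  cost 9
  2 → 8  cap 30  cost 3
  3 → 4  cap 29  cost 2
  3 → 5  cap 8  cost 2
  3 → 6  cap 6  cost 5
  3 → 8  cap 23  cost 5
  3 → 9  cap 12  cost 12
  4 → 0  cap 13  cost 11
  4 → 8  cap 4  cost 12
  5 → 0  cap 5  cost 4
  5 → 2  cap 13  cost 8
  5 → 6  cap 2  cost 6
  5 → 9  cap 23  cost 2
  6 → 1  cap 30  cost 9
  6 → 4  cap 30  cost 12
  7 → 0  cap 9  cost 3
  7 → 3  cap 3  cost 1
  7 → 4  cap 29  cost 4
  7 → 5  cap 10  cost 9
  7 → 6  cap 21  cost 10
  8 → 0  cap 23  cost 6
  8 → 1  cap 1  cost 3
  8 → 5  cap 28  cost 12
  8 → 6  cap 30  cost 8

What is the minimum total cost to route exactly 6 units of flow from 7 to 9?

shortest-cost path #1: 7→3→5→9 push 3 @ unit cost 5 (adds 15)
shortest-cost path #2: 7→0→3→5→9 push 3 @ unit cost 10 (adds 30)
total cost = 45

Minimum cost for 6 units: 45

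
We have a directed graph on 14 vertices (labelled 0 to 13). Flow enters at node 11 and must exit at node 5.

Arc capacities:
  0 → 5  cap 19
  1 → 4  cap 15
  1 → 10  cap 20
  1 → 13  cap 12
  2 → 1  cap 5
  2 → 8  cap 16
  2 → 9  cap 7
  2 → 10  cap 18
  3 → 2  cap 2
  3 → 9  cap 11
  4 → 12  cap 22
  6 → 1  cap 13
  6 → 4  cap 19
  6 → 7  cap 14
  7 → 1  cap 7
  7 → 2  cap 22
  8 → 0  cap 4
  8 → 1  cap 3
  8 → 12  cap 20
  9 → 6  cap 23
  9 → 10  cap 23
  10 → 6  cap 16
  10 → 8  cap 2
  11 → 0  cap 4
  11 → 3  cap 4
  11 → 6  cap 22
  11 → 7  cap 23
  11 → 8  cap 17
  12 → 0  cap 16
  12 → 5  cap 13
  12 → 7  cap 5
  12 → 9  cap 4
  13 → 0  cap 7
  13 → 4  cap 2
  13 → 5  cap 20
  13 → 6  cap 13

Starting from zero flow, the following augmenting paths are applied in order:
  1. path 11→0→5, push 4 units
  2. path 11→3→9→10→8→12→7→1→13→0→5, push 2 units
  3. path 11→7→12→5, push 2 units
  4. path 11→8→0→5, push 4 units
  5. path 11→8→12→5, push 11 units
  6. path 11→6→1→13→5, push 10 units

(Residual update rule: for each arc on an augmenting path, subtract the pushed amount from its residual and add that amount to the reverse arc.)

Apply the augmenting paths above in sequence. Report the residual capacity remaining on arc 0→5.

after path 1 (11→0→5, push 4): res(0,5)=15
after path 2 (11→3→9→10→8→12→7→1→13→0→5, push 2): res(0,5)=13
after path 3 (11→7→12→5, push 2): res(0,5)=13
after path 4 (11→8→0→5, push 4): res(0,5)=9
after path 5 (11→8→12→5, push 11): res(0,5)=9
after path 6 (11→6→1→13→5, push 10): res(0,5)=9

Residual capacity of (0,5): 9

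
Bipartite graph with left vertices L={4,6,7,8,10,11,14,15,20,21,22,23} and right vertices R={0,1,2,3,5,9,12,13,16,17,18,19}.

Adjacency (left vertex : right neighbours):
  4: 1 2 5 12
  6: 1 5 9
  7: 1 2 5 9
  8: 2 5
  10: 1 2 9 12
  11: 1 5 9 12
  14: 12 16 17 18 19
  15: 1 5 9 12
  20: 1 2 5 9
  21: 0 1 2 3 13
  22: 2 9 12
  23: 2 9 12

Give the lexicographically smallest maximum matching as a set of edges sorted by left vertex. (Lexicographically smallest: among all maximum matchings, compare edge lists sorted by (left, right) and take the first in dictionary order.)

|M| = 7 (so the lex-smallest maximum matching has 7 edges)
process left vertices in ascending order; for each, take the smallest-labelled available neighbour that still permits 7 edges overall, or leave it unmatched if none does
lex-smallest matching: {4-1, 6-5, 7-2, 10-9, 11-12, 14-16, 21-0}

Lex-smallest maximum matching: {(4,1), (6,5), (7,2), (10,9), (11,12), (14,16), (21,0)}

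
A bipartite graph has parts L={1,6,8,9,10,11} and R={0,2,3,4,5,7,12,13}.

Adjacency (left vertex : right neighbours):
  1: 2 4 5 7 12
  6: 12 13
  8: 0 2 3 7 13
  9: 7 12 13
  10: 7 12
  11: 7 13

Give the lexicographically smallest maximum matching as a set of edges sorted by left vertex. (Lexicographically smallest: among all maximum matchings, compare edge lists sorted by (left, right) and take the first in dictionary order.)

Lex-smallest maximum matching: {(1,2), (6,12), (8,0), (9,7), (11,13)}

|M| = 5 (so the lex-smallest maximum matching has 5 edges)
process left vertices in ascending order; for each, take the smallest-labelled available neighbour that still permits 5 edges overall, or leave it unmatched if none does
lex-smallest matching: {1-2, 6-12, 8-0, 9-7, 11-13}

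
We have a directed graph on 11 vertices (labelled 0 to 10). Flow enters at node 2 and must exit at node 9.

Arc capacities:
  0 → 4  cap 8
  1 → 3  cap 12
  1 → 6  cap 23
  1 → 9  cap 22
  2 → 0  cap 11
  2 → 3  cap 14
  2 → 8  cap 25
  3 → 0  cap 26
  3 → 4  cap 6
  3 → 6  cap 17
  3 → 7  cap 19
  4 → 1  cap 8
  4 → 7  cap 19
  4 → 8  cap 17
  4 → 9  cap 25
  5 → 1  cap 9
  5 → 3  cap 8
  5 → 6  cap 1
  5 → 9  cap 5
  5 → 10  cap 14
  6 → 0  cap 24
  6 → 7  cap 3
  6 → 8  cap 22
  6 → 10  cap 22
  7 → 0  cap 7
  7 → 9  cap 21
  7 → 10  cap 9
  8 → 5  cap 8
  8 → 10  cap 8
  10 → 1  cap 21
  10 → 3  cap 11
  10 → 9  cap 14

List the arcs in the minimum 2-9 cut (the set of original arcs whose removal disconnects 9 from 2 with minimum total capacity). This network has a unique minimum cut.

augment #1: 2→0→4→9 push 8
augment #2: 2→3→4→9 push 6
augment #3: 2→3→7→9 push 8
augment #4: 2→8→5→9 push 5
augment #5: 2→8→10→9 push 8
augment #6: 2→8→5→1→9 push 3
max flow = 38; residual-reachable set from 2 gives S-side
cut edges (S→T): {(0,4), (2,3), (8,5), (8,10)} total cap 38

Min-cut arcs: {(0,4), (2,3), (8,5), (8,10)} (total capacity 38)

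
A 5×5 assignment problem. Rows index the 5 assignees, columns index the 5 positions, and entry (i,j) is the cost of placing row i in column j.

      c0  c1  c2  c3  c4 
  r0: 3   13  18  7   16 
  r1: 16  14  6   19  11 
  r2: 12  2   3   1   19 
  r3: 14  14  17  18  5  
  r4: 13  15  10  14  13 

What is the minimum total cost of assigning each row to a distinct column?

one of 2 optimal assignments: row0→col0 (cost 3), row1→col2 (cost 6), row2→col1 (cost 2), row3→col4 (cost 5), row4→col3 (cost 14)
total = 3 + 6 + 2 + 5 + 14 = 30

Minimum assignment cost: 30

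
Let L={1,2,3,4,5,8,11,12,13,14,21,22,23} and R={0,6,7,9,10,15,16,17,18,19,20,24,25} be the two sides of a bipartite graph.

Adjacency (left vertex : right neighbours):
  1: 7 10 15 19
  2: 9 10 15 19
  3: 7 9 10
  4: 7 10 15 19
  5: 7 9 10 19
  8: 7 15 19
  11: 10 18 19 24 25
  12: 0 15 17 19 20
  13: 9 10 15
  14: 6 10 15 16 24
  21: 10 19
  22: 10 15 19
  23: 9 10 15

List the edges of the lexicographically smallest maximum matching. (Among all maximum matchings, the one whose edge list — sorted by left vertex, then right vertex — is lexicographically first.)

|M| = 8 (so the lex-smallest maximum matching has 8 edges)
process left vertices in ascending order; for each, take the smallest-labelled available neighbour that still permits 8 edges overall, or leave it unmatched if none does
lex-smallest matching: {1-7, 2-9, 3-10, 4-15, 5-19, 11-18, 12-0, 14-6}

Lex-smallest maximum matching: {(1,7), (2,9), (3,10), (4,15), (5,19), (11,18), (12,0), (14,6)}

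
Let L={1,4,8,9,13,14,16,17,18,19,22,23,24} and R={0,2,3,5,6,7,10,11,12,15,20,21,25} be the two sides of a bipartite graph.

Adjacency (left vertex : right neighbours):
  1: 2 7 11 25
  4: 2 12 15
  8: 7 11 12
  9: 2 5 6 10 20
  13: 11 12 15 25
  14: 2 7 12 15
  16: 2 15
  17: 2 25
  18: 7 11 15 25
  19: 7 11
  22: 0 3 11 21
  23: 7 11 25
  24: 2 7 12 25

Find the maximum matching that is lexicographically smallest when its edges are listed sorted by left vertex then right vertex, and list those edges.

Lex-smallest maximum matching: {(1,2), (4,12), (8,7), (9,5), (13,11), (14,15), (17,25), (22,0)}

|M| = 8 (so the lex-smallest maximum matching has 8 edges)
process left vertices in ascending order; for each, take the smallest-labelled available neighbour that still permits 8 edges overall, or leave it unmatched if none does
lex-smallest matching: {1-2, 4-12, 8-7, 9-5, 13-11, 14-15, 17-25, 22-0}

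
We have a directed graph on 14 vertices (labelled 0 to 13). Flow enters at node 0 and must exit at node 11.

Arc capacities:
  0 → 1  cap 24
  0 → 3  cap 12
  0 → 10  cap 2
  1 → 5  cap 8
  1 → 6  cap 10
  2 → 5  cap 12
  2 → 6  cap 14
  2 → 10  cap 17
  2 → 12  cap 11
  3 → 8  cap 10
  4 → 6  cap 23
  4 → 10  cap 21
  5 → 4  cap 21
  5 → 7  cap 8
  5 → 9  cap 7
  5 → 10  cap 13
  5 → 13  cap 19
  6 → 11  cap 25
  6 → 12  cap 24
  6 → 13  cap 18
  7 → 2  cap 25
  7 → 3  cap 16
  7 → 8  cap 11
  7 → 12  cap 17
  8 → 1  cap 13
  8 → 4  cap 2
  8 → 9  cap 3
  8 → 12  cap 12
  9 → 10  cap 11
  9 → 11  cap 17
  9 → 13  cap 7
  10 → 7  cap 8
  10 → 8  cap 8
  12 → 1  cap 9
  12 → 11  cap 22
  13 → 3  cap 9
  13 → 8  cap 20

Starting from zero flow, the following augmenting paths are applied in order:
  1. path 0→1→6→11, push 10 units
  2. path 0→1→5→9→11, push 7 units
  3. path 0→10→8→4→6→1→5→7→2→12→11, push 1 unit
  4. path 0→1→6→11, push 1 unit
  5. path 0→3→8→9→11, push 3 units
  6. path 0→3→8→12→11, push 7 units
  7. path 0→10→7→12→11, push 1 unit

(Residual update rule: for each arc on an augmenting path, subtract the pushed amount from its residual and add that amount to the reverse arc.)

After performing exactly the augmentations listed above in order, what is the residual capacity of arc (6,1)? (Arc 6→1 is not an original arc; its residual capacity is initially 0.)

after path 1 (0→1→6→11, push 10): res(6,1)=10
after path 2 (0→1→5→9→11, push 7): res(6,1)=10
after path 3 (0→10→8→4→6→1→5→7→2→12→11, push 1): res(6,1)=9
after path 4 (0→1→6→11, push 1): res(6,1)=10
after path 5 (0→3→8→9→11, push 3): res(6,1)=10
after path 6 (0→3→8→12→11, push 7): res(6,1)=10
after path 7 (0→10→7→12→11, push 1): res(6,1)=10

Residual capacity of (6,1): 10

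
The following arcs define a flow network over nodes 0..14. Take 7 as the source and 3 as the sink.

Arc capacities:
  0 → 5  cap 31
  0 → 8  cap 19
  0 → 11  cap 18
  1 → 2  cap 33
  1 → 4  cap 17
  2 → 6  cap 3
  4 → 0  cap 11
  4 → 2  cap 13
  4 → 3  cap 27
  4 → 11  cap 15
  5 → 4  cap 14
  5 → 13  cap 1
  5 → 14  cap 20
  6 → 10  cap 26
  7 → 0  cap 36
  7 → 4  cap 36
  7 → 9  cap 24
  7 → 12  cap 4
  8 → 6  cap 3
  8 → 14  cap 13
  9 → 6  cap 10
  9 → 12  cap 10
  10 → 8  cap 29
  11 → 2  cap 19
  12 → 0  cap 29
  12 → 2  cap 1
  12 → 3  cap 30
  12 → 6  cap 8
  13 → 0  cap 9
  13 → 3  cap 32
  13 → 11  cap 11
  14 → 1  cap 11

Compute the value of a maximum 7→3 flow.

Maximum flow value: 42

augment #1: 7→4→3 bottleneck 27, total now 27
augment #2: 7→12→3 bottleneck 4, total now 31
augment #3: 7→9→12→3 bottleneck 10, total now 41
augment #4: 7→0→5→13→3 bottleneck 1, total now 42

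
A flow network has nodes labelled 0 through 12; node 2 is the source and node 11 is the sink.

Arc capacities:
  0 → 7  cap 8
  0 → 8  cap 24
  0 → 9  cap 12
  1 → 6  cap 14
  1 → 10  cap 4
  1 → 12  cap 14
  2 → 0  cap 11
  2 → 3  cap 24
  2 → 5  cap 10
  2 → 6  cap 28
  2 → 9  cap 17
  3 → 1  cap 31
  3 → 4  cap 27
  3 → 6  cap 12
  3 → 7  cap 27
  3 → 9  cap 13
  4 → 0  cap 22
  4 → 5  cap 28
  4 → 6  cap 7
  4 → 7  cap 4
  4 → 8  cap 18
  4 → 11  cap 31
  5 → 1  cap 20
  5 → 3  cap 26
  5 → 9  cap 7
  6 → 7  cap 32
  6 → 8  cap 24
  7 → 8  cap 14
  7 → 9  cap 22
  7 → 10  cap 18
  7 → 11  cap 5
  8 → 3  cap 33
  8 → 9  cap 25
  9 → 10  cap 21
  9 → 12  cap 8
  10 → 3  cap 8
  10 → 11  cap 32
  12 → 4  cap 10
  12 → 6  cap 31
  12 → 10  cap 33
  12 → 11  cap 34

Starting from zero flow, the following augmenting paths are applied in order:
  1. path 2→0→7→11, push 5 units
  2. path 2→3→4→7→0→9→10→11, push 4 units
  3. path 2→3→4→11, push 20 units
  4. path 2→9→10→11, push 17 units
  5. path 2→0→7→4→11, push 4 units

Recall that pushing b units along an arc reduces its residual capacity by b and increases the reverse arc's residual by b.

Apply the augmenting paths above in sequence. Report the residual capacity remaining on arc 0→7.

after path 1 (2→0→7→11, push 5): res(0,7)=3
after path 2 (2→3→4→7→0→9→10→11, push 4): res(0,7)=7
after path 3 (2→3→4→11, push 20): res(0,7)=7
after path 4 (2→9→10→11, push 17): res(0,7)=7
after path 5 (2→0→7→4→11, push 4): res(0,7)=3

Residual capacity of (0,7): 3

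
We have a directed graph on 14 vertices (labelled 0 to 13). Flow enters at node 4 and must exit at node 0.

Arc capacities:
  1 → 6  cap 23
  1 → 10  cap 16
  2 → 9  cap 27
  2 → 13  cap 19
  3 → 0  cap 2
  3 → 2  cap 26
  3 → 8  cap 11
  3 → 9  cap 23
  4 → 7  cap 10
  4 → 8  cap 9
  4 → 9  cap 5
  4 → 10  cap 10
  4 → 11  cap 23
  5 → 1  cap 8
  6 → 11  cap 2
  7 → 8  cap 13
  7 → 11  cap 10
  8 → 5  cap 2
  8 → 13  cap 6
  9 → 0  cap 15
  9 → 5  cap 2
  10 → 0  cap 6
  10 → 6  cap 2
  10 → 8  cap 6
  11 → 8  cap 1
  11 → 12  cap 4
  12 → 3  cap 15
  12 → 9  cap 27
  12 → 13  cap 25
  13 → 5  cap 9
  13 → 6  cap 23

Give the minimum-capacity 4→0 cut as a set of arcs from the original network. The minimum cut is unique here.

augment #1: 4→9→0 push 5
augment #2: 4→10→0 push 6
augment #3: 4→11→12→3→0 push 2
augment #4: 4→11→12→9→0 push 2
max flow = 15; residual-reachable set from 4 gives S-side
cut edges (S→T): {(4,9), (10,0), (11,12)} total cap 15

Min-cut arcs: {(4,9), (10,0), (11,12)} (total capacity 15)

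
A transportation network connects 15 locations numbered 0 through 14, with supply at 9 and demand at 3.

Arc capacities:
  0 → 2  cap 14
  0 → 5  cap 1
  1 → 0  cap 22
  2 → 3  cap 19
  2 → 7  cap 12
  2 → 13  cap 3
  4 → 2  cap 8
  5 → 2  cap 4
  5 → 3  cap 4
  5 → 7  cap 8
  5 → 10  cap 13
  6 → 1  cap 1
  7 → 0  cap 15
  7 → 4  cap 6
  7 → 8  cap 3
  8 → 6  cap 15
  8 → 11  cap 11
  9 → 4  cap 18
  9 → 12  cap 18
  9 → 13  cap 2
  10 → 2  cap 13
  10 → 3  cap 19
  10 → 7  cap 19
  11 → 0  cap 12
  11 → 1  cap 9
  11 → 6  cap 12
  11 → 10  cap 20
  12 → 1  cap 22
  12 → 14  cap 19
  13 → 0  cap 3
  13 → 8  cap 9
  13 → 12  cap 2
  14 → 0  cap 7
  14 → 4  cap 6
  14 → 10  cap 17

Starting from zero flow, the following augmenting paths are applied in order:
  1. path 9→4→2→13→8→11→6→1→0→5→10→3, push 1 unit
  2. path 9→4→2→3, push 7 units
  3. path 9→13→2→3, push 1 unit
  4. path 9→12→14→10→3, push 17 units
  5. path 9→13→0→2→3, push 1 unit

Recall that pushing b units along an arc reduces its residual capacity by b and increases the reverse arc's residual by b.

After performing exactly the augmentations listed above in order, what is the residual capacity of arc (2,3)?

after path 1 (9→4→2→13→8→11→6→1→0→5→10→3, push 1): res(2,3)=19
after path 2 (9→4→2→3, push 7): res(2,3)=12
after path 3 (9→13→2→3, push 1): res(2,3)=11
after path 4 (9→12→14→10→3, push 17): res(2,3)=11
after path 5 (9→13→0→2→3, push 1): res(2,3)=10

Residual capacity of (2,3): 10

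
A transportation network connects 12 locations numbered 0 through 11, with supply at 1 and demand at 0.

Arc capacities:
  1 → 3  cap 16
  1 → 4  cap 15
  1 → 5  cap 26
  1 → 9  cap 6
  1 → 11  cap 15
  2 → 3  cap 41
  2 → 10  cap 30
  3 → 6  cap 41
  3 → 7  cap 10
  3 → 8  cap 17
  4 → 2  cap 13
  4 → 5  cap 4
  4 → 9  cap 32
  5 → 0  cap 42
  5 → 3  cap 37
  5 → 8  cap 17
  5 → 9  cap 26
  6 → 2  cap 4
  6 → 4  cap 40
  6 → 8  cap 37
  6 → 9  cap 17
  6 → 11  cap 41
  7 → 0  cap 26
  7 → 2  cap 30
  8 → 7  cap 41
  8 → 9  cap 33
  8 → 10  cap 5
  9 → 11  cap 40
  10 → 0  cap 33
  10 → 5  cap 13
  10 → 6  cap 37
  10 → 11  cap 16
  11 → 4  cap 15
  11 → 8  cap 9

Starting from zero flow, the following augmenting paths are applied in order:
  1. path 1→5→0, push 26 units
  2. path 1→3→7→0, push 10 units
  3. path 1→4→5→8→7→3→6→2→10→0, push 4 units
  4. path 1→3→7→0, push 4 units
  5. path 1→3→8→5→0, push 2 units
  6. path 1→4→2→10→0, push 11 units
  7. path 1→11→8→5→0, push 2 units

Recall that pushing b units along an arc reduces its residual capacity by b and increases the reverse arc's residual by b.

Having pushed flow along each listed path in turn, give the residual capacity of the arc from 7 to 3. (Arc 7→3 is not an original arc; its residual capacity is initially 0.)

after path 1 (1→5→0, push 26): res(7,3)=0
after path 2 (1→3→7→0, push 10): res(7,3)=10
after path 3 (1→4→5→8→7→3→6→2→10→0, push 4): res(7,3)=6
after path 4 (1→3→7→0, push 4): res(7,3)=10
after path 5 (1→3→8→5→0, push 2): res(7,3)=10
after path 6 (1→4→2→10→0, push 11): res(7,3)=10
after path 7 (1→11→8→5→0, push 2): res(7,3)=10

Residual capacity of (7,3): 10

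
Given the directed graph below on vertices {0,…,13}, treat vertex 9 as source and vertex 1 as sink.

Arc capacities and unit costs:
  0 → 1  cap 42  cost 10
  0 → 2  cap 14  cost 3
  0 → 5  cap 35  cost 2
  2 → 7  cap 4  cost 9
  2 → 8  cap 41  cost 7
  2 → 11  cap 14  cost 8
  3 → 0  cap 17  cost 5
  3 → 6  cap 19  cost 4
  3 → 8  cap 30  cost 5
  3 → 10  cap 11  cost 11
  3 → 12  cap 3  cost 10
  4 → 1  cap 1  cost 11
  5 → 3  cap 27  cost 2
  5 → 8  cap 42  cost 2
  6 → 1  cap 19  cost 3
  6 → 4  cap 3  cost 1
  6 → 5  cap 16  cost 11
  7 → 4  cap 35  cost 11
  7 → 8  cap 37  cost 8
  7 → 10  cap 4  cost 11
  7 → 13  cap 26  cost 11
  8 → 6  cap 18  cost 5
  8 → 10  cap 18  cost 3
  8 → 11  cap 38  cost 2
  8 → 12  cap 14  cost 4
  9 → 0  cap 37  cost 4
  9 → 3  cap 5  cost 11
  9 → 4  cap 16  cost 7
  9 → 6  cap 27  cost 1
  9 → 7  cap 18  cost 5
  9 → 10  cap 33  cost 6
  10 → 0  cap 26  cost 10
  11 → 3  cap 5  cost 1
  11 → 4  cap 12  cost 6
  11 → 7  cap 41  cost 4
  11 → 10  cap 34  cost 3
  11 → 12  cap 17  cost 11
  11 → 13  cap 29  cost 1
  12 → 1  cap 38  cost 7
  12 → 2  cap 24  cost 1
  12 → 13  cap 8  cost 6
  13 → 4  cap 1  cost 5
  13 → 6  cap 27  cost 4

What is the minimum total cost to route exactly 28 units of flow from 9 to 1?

Minimum cost for 28 units: 201

shortest-cost path #1: 9→6→1 push 19 @ unit cost 4 (adds 76)
shortest-cost path #2: 9→6→4→1 push 1 @ unit cost 13 (adds 13)
shortest-cost path #3: 9→0→1 push 8 @ unit cost 14 (adds 112)
total cost = 201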